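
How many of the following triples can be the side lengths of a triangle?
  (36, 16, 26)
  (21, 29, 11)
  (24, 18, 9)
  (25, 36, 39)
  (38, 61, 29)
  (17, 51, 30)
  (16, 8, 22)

6

(16,26,36): 16+26 > 36 → valid
(11,21,29): 11+21 > 29 → valid
(9,18,24): 9+18 > 24 → valid
(25,36,39): 25+36 > 39 → valid
(29,38,61): 29+38 > 61 → valid
(17,30,51): 17+30 ≤ 51 → not valid
(8,16,22): 8+16 > 22 → valid
6 of the 7 triples form a triangle.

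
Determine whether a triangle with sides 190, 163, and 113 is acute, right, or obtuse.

Compare the square of the longest side to the sum of squares of the other two: 113² + 163² = 39338 > 36100 = 190².

acute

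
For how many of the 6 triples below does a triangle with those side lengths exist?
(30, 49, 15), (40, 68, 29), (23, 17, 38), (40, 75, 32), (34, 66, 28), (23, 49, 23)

2

(15,30,49): 15+30 ≤ 49 → not valid
(29,40,68): 29+40 > 68 → valid
(17,23,38): 17+23 > 38 → valid
(32,40,75): 32+40 ≤ 75 → not valid
(28,34,66): 28+34 ≤ 66 → not valid
(23,23,49): 23+23 ≤ 49 → not valid
2 of the 6 triples form a triangle.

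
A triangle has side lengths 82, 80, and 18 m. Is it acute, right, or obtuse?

right

Compare the square of the longest side to the sum of squares of the other two: 18² + 80² = 6724 = 82².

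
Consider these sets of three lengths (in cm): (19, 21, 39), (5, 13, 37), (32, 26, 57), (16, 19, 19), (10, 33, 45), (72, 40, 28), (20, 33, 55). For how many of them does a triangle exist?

(19,21,39): 19+21 > 39 → valid
(5,13,37): 5+13 ≤ 37 → not valid
(26,32,57): 26+32 > 57 → valid
(16,19,19): 16+19 > 19 → valid
(10,33,45): 10+33 ≤ 45 → not valid
(28,40,72): 28+40 ≤ 72 → not valid
(20,33,55): 20+33 ≤ 55 → not valid
3 of the 7 triples form a triangle.

3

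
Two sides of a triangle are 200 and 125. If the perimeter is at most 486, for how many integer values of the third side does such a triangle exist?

Triangle inequality: 75 < x < 325. Perimeter ≤ 486 gives x ≤ 486 − 200 − 125 = 161.
So 75 < x ≤ 161; integers 76 through 161: 86 values.

86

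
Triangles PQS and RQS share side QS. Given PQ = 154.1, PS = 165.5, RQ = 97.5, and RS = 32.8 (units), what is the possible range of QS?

From triangle PQS: |154.1 − 165.5| < QS < 154.1 + 165.5, i.e. 11.4 < QS < 319.6.
From triangle RQS: 64.7 < QS < 130.3.
Both must hold, so QS lies in the intersection.

64.7 < QS < 130.3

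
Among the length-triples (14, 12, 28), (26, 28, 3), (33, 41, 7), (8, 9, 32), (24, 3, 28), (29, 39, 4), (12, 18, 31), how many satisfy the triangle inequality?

1

(12,14,28): 12+14 ≤ 28 → not valid
(3,26,28): 3+26 > 28 → valid
(7,33,41): 7+33 ≤ 41 → not valid
(8,9,32): 8+9 ≤ 32 → not valid
(3,24,28): 3+24 ≤ 28 → not valid
(4,29,39): 4+29 ≤ 39 → not valid
(12,18,31): 12+18 ≤ 31 → not valid
1 of the 7 triples forms a triangle.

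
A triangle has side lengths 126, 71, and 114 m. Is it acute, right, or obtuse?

acute

Compare the square of the longest side to the sum of squares of the other two: 71² + 114² = 18037 > 15876 = 126².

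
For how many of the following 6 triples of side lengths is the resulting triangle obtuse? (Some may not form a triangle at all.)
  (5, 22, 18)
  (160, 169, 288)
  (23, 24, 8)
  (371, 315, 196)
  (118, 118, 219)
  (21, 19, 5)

4

(5,22,18): 5²+18² = 349 < 484 = 22² → obtuse
(160,169,288): 160²+169² = 54161 < 82944 = 288² → obtuse
(23,24,8): 8²+23² = 593 > 576 = 24² → acute
(371,315,196): 196²+315² = 137641 = 371² → right
(118,118,219): 118²+118² = 27848 < 47961 = 219² → obtuse
(21,19,5): 5²+19² = 386 < 441 = 21² → obtuse
4 of the 6 are obtuse.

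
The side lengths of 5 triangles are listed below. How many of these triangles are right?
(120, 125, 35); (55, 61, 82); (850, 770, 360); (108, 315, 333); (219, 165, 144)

4

(120,125,35): 35²+120² = 15625 = 125² → right
(55,61,82): 55²+61² = 6746 > 6724 = 82² → acute
(850,770,360): 360²+770² = 722500 = 850² → right
(108,315,333): 108²+315² = 110889 = 333² → right
(219,165,144): 144²+165² = 47961 = 219² → right
4 of the 5 are right.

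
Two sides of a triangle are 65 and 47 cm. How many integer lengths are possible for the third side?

The third side lies in the open interval (18, 112).
Integers from 19 to 111 inclusive: 111 − 19 + 1 = 93.

93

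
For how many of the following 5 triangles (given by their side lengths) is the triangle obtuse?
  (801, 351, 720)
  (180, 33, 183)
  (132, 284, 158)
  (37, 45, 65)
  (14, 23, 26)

(801,351,720): 351²+720² = 641601 = 801² → right
(180,33,183): 33²+180² = 33489 = 183² → right
(132,284,158): 132²+158² = 42388 < 80656 = 284² → obtuse
(37,45,65): 37²+45² = 3394 < 4225 = 65² → obtuse
(14,23,26): 14²+23² = 725 > 676 = 26² → acute
2 of the 5 are obtuse.

2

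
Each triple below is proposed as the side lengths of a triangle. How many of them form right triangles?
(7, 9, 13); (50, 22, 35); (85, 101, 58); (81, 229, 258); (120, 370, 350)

(7,9,13): 7²+9² = 130 < 169 = 13² → obtuse
(50,22,35): 22²+35² = 1709 < 2500 = 50² → obtuse
(85,101,58): 58²+85² = 10589 > 10201 = 101² → acute
(81,229,258): 81²+229² = 59002 < 66564 = 258² → obtuse
(120,370,350): 120²+350² = 136900 = 370² → right
1 of the 5 is right.

1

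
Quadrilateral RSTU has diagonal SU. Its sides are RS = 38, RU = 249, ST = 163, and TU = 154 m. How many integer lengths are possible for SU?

From triangle RSU: 211 < SU < 287.
From triangle TSU: 9 < SU < 317.
Intersection: 211 < SU < 287, so integers 212 through 286: 75 values.

75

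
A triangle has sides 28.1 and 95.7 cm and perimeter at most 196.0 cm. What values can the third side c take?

Triangle inequality alone gives 67.6 < c < 123.8.
The perimeter condition gives c ≤ 196.0 − 28.1 − 95.7 = 72.2.
Intersecting the two: 67.6 < c ≤ 72.2.

67.6 < c ≤ 72.2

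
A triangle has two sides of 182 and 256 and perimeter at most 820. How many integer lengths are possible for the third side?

Triangle inequality: 74 < x < 438. Perimeter ≤ 820 gives x ≤ 820 − 182 − 256 = 382.
So 74 < x ≤ 382; integers 75 through 382: 308 values.

308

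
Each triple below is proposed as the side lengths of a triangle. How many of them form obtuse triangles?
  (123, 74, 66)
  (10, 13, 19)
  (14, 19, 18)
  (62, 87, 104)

(123,74,66): 66²+74² = 9832 < 15129 = 123² → obtuse
(10,13,19): 10²+13² = 269 < 361 = 19² → obtuse
(14,19,18): 14²+18² = 520 > 361 = 19² → acute
(62,87,104): 62²+87² = 11413 > 10816 = 104² → acute
2 of the 4 are obtuse.

2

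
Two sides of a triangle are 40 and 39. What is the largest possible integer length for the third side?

78

The third side must be strictly less than 40 + 39 = 79.
The largest integer below 79 is 78.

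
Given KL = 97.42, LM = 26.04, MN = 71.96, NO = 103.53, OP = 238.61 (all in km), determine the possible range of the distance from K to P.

0 ≤ KP ≤ 537.56 km

The maximum is all hops collinear in one direction: 97.42 + 26.04 + 71.96 + 103.53 + 238.61 = 537.56.
The longest hop is 238.61; the others sum to 298.95. Since 238.61 ≤ 298.95, the path can fold back on itself completely, so the minimum distance is 0.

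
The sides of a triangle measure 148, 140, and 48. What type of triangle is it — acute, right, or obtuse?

Compare the square of the longest side to the sum of squares of the other two: 48² + 140² = 21904 = 148².

right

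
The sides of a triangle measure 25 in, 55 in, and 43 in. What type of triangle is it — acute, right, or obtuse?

Compare the square of the longest side to the sum of squares of the other two: 25² + 43² = 2474 < 3025 = 55².

obtuse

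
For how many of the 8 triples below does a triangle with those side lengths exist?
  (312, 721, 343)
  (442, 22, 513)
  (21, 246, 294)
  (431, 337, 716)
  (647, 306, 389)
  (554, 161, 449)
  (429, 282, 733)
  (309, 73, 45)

3

(312,343,721): 312+343 ≤ 721 → not valid
(22,442,513): 22+442 ≤ 513 → not valid
(21,246,294): 21+246 ≤ 294 → not valid
(337,431,716): 337+431 > 716 → valid
(306,389,647): 306+389 > 647 → valid
(161,449,554): 161+449 > 554 → valid
(282,429,733): 282+429 ≤ 733 → not valid
(45,73,309): 45+73 ≤ 309 → not valid
3 of the 8 triples form a triangle.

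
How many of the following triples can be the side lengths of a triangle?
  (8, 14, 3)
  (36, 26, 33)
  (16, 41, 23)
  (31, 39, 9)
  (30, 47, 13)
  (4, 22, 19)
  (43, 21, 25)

(3,8,14): 3+8 ≤ 14 → not valid
(26,33,36): 26+33 > 36 → valid
(16,23,41): 16+23 ≤ 41 → not valid
(9,31,39): 9+31 > 39 → valid
(13,30,47): 13+30 ≤ 47 → not valid
(4,19,22): 4+19 > 22 → valid
(21,25,43): 21+25 > 43 → valid
4 of the 7 triples form a triangle.

4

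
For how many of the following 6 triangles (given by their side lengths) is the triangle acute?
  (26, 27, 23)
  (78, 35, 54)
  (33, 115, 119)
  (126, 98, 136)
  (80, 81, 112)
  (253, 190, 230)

(26,27,23): 23²+26² = 1205 > 729 = 27² → acute
(78,35,54): 35²+54² = 4141 < 6084 = 78² → obtuse
(33,115,119): 33²+115² = 14314 > 14161 = 119² → acute
(126,98,136): 98²+126² = 25480 > 18496 = 136² → acute
(80,81,112): 80²+81² = 12961 > 12544 = 112² → acute
(253,190,230): 190²+230² = 89000 > 64009 = 253² → acute
5 of the 6 are acute.

5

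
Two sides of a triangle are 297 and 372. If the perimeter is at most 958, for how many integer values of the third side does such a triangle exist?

Triangle inequality: 75 < x < 669. Perimeter ≤ 958 gives x ≤ 958 − 297 − 372 = 289.
So 75 < x ≤ 289; integers 76 through 289: 214 values.

214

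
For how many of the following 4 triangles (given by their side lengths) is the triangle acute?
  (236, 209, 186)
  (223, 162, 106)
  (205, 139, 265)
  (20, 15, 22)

2

(236,209,186): 186²+209² = 78277 > 55696 = 236² → acute
(223,162,106): 106²+162² = 37480 < 49729 = 223² → obtuse
(205,139,265): 139²+205² = 61346 < 70225 = 265² → obtuse
(20,15,22): 15²+20² = 625 > 484 = 22² → acute
2 of the 4 are acute.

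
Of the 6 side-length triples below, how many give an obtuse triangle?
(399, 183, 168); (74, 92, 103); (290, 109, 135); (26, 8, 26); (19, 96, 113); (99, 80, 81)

(399,183,168): 168+183 ≤ 399, not a triangle
(74,92,103): 74²+92² = 13940 > 10609 = 103² → acute
(290,109,135): 109+135 ≤ 290, not a triangle
(26,8,26): 8²+26² = 740 > 676 = 26² → acute
(19,96,113): 19²+96² = 9577 < 12769 = 113² → obtuse
(99,80,81): 80²+81² = 12961 > 9801 = 99² → acute
1 of the 6 is obtuse.

1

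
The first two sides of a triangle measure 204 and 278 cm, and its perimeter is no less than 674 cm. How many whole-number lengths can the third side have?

Triangle inequality: 74 < x < 482. Perimeter ≥ 674 gives x ≥ 674 − 204 − 278 = 192.
So 192 ≤ x < 482; integers 192 through 481: 290 values.

290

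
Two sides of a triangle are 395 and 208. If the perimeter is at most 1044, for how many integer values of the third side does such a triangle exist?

254

Triangle inequality: 187 < x < 603. Perimeter ≤ 1044 gives x ≤ 1044 − 395 − 208 = 441.
So 187 < x ≤ 441; integers 188 through 441: 254 values.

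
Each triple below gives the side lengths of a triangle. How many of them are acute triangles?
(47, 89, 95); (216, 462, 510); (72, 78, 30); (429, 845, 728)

1

(47,89,95): 47²+89² = 10130 > 9025 = 95² → acute
(216,462,510): 216²+462² = 260100 = 510² → right
(72,78,30): 30²+72² = 6084 = 78² → right
(429,845,728): 429²+728² = 714025 = 845² → right
1 of the 4 is acute.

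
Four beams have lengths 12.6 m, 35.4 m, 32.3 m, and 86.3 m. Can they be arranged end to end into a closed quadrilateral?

No

For a quadrilateral, each side must be shorter than the sum of the others.
Here the longest side is 86.3, but the remaining 3 sides sum to only 80.3.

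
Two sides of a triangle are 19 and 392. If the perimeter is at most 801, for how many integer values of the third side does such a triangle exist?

Triangle inequality: 373 < x < 411. Perimeter ≤ 801 gives x ≤ 801 − 19 − 392 = 390.
So 373 < x ≤ 390; integers 374 through 390: 17 values.

17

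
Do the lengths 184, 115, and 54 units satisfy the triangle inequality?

No

The longest side is 184, but the other two sum to only 169.
169 < 184, so the triangle inequality fails.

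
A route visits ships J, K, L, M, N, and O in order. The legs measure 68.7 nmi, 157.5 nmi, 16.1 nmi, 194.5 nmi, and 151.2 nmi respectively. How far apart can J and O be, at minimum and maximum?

The maximum is all hops collinear in one direction: 68.7 + 157.5 + 16.1 + 194.5 + 151.2 = 588.0.
The longest hop is 194.5; the others sum to 393.5. Since 194.5 ≤ 393.5, the path can fold back on itself completely, so the minimum distance is 0.

0 ≤ JO ≤ 588.0 nmi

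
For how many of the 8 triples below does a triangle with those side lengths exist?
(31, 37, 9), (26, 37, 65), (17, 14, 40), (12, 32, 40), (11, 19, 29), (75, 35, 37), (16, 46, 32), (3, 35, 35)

5

(9,31,37): 9+31 > 37 → valid
(26,37,65): 26+37 ≤ 65 → not valid
(14,17,40): 14+17 ≤ 40 → not valid
(12,32,40): 12+32 > 40 → valid
(11,19,29): 11+19 > 29 → valid
(35,37,75): 35+37 ≤ 75 → not valid
(16,32,46): 16+32 > 46 → valid
(3,35,35): 3+35 > 35 → valid
5 of the 8 triples form a triangle.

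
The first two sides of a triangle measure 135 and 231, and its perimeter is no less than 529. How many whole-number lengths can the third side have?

Triangle inequality: 96 < x < 366. Perimeter ≥ 529 gives x ≥ 529 − 135 − 231 = 163.
So 163 ≤ x < 366; integers 163 through 365: 203 values.

203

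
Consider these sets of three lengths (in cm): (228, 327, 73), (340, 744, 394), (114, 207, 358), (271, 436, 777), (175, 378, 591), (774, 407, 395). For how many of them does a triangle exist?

(73,228,327): 73+228 ≤ 327 → not valid
(340,394,744): 340+394 ≤ 744 → not valid
(114,207,358): 114+207 ≤ 358 → not valid
(271,436,777): 271+436 ≤ 777 → not valid
(175,378,591): 175+378 ≤ 591 → not valid
(395,407,774): 395+407 > 774 → valid
1 of the 6 triples forms a triangle.

1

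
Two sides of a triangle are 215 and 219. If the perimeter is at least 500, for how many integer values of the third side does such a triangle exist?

368

Triangle inequality: 4 < x < 434. Perimeter ≥ 500 gives x ≥ 500 − 215 − 219 = 66.
So 66 ≤ x < 434; integers 66 through 433: 368 values.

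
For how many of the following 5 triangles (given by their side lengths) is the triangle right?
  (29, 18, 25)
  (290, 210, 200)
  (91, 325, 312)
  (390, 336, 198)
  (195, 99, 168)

(29,18,25): 18²+25² = 949 > 841 = 29² → acute
(290,210,200): 200²+210² = 84100 = 290² → right
(91,325,312): 91²+312² = 105625 = 325² → right
(390,336,198): 198²+336² = 152100 = 390² → right
(195,99,168): 99²+168² = 38025 = 195² → right
4 of the 5 are right.

4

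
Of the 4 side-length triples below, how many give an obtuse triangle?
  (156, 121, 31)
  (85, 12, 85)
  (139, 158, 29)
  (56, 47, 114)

1

(156,121,31): 31+121 ≤ 156, not a triangle
(85,12,85): 12²+85² = 7369 > 7225 = 85² → acute
(139,158,29): 29²+139² = 20162 < 24964 = 158² → obtuse
(56,47,114): 47+56 ≤ 114, not a triangle
1 of the 4 is obtuse.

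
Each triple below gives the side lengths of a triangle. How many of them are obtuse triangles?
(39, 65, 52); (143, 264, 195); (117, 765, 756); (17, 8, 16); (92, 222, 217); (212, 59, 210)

1

(39,65,52): 39²+52² = 4225 = 65² → right
(143,264,195): 143²+195² = 58474 < 69696 = 264² → obtuse
(117,765,756): 117²+756² = 585225 = 765² → right
(17,8,16): 8²+16² = 320 > 289 = 17² → acute
(92,222,217): 92²+217² = 55553 > 49284 = 222² → acute
(212,59,210): 59²+210² = 47581 > 44944 = 212² → acute
1 of the 6 is obtuse.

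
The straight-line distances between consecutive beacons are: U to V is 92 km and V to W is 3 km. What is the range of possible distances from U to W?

89 ≤ UW ≤ 95 km

By the triangle inequality, |92 − 3| ≤ UW ≤ 92 + 3.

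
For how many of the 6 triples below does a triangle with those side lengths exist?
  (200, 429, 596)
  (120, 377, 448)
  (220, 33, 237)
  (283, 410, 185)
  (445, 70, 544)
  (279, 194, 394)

5

(200,429,596): 200+429 > 596 → valid
(120,377,448): 120+377 > 448 → valid
(33,220,237): 33+220 > 237 → valid
(185,283,410): 185+283 > 410 → valid
(70,445,544): 70+445 ≤ 544 → not valid
(194,279,394): 194+279 > 394 → valid
5 of the 6 triples form a triangle.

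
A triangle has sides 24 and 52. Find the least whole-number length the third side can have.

The third side must be strictly greater than |24 − 52| = 28.
The smallest integer above 28 is 29.

29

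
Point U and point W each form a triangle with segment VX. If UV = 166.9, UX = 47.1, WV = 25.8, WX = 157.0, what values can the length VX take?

From triangle UVX: |166.9 − 47.1| < VX < 166.9 + 47.1, i.e. 119.8 < VX < 214.0.
From triangle WVX: 131.2 < VX < 182.8.
Both must hold, so VX lies in the intersection.

131.2 < VX < 182.8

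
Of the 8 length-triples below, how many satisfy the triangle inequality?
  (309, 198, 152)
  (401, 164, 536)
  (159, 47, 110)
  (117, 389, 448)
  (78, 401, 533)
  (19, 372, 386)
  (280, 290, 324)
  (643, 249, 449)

(152,198,309): 152+198 > 309 → valid
(164,401,536): 164+401 > 536 → valid
(47,110,159): 47+110 ≤ 159 → not valid
(117,389,448): 117+389 > 448 → valid
(78,401,533): 78+401 ≤ 533 → not valid
(19,372,386): 19+372 > 386 → valid
(280,290,324): 280+290 > 324 → valid
(249,449,643): 249+449 > 643 → valid
6 of the 8 triples form a triangle.

6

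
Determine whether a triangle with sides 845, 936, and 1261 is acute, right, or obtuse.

right

Compare the square of the longest side to the sum of squares of the other two: 845² + 936² = 1590121 = 1261².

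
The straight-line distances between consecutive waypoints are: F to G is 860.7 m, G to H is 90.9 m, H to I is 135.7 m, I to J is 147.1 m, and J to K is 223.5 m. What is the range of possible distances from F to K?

The maximum is all hops collinear in one direction: 860.7 + 90.9 + 135.7 + 147.1 + 223.5 = 1457.9.
The longest hop is 860.7; the others sum to 597.2. Folding the others back against it leaves at least 860.7 − 597.2 = 263.5.

263.5 ≤ FK ≤ 1457.9 m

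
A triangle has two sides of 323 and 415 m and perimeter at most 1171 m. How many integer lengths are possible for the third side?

Triangle inequality: 92 < x < 738. Perimeter ≤ 1171 gives x ≤ 1171 − 323 − 415 = 433.
So 92 < x ≤ 433; integers 93 through 433: 341 values.

341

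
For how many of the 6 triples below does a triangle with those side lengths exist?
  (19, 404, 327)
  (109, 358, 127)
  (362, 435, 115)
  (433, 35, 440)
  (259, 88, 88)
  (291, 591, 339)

(19,327,404): 19+327 ≤ 404 → not valid
(109,127,358): 109+127 ≤ 358 → not valid
(115,362,435): 115+362 > 435 → valid
(35,433,440): 35+433 > 440 → valid
(88,88,259): 88+88 ≤ 259 → not valid
(291,339,591): 291+339 > 591 → valid
3 of the 6 triples form a triangle.

3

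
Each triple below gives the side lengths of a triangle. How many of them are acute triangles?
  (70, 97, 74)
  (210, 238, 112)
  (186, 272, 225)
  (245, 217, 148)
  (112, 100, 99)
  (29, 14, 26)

(70,97,74): 70²+74² = 10376 > 9409 = 97² → acute
(210,238,112): 112²+210² = 56644 = 238² → right
(186,272,225): 186²+225² = 85221 > 73984 = 272² → acute
(245,217,148): 148²+217² = 68993 > 60025 = 245² → acute
(112,100,99): 99²+100² = 19801 > 12544 = 112² → acute
(29,14,26): 14²+26² = 872 > 841 = 29² → acute
5 of the 6 are acute.

5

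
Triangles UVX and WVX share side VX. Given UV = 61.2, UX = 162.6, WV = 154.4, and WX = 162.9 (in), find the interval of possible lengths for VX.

101.4 < VX < 223.8

From triangle UVX: |61.2 − 162.6| < VX < 61.2 + 162.6, i.e. 101.4 < VX < 223.8.
From triangle WVX: 8.5 < VX < 317.3.
Both must hold, so VX lies in the intersection.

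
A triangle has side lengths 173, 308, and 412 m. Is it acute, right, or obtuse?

Compare the square of the longest side to the sum of squares of the other two: 173² + 308² = 124793 < 169744 = 412².

obtuse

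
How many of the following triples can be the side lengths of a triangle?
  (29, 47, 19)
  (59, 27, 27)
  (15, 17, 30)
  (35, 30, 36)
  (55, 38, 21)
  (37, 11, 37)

5

(19,29,47): 19+29 > 47 → valid
(27,27,59): 27+27 ≤ 59 → not valid
(15,17,30): 15+17 > 30 → valid
(30,35,36): 30+35 > 36 → valid
(21,38,55): 21+38 > 55 → valid
(11,37,37): 11+37 > 37 → valid
5 of the 6 triples form a triangle.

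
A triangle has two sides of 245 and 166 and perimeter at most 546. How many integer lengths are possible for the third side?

Triangle inequality: 79 < x < 411. Perimeter ≤ 546 gives x ≤ 546 − 245 − 166 = 135.
So 79 < x ≤ 135; integers 80 through 135: 56 values.

56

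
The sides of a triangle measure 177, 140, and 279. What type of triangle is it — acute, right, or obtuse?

Compare the square of the longest side to the sum of squares of the other two: 140² + 177² = 50929 < 77841 = 279².

obtuse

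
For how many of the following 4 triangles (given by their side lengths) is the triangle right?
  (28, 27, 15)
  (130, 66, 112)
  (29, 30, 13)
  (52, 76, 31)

1

(28,27,15): 15²+27² = 954 > 784 = 28² → acute
(130,66,112): 66²+112² = 16900 = 130² → right
(29,30,13): 13²+29² = 1010 > 900 = 30² → acute
(52,76,31): 31²+52² = 3665 < 5776 = 76² → obtuse
1 of the 4 is right.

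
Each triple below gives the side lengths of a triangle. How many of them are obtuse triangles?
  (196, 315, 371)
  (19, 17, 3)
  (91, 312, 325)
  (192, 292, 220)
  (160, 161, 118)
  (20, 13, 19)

(196,315,371): 196²+315² = 137641 = 371² → right
(19,17,3): 3²+17² = 298 < 361 = 19² → obtuse
(91,312,325): 91²+312² = 105625 = 325² → right
(192,292,220): 192²+220² = 85264 = 292² → right
(160,161,118): 118²+160² = 39524 > 25921 = 161² → acute
(20,13,19): 13²+19² = 530 > 400 = 20² → acute
1 of the 6 is obtuse.

1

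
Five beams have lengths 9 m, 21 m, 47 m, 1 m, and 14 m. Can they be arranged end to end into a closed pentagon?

For a pentagon, each side must be shorter than the sum of the others.
Here the longest side is 47, but the remaining 4 sides sum to only 45.

No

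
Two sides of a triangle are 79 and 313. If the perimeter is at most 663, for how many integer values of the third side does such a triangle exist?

Triangle inequality: 234 < x < 392. Perimeter ≤ 663 gives x ≤ 663 − 79 − 313 = 271.
So 234 < x ≤ 271; integers 235 through 271: 37 values.

37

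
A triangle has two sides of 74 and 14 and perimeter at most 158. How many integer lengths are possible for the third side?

10

Triangle inequality: 60 < x < 88. Perimeter ≤ 158 gives x ≤ 158 − 74 − 14 = 70.
So 60 < x ≤ 70; integers 61 through 70: 10 values.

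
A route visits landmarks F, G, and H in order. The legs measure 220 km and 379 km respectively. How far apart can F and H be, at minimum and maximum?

By the triangle inequality, |220 − 379| ≤ FH ≤ 220 + 379.

159 ≤ FH ≤ 599 km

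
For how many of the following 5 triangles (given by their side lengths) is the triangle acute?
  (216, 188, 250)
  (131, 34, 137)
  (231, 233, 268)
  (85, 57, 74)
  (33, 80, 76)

(216,188,250): 188²+216² = 82000 > 62500 = 250² → acute
(131,34,137): 34²+131² = 18317 < 18769 = 137² → obtuse
(231,233,268): 231²+233² = 107650 > 71824 = 268² → acute
(85,57,74): 57²+74² = 8725 > 7225 = 85² → acute
(33,80,76): 33²+76² = 6865 > 6400 = 80² → acute
4 of the 5 are acute.

4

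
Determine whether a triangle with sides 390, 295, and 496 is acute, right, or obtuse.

Compare the square of the longest side to the sum of squares of the other two: 295² + 390² = 239125 < 246016 = 496².

obtuse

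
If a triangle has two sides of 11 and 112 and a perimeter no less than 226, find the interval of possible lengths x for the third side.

103 ≤ x < 123

Triangle inequality alone gives 101 < x < 123.
The perimeter condition gives x ≥ 226 − 11 − 112 = 103.
Intersecting the two: 103 ≤ x < 123.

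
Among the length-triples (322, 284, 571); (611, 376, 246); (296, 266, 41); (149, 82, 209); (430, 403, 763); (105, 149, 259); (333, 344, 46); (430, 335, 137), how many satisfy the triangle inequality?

(284,322,571): 284+322 > 571 → valid
(246,376,611): 246+376 > 611 → valid
(41,266,296): 41+266 > 296 → valid
(82,149,209): 82+149 > 209 → valid
(403,430,763): 403+430 > 763 → valid
(105,149,259): 105+149 ≤ 259 → not valid
(46,333,344): 46+333 > 344 → valid
(137,335,430): 137+335 > 430 → valid
7 of the 8 triples form a triangle.

7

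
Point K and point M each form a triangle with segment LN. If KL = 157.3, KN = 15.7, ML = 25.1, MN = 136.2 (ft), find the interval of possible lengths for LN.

From triangle KLN: |157.3 − 15.7| < LN < 157.3 + 15.7, i.e. 141.6 < LN < 173.0.
From triangle MLN: 111.1 < LN < 161.3.
Both must hold, so LN lies in the intersection.

141.6 < LN < 161.3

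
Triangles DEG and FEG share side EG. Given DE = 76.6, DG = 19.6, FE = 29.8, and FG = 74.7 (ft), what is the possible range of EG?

From triangle DEG: |76.6 − 19.6| < EG < 76.6 + 19.6, i.e. 57.0 < EG < 96.2.
From triangle FEG: 44.9 < EG < 104.5.
Both must hold, so EG lies in the intersection.

57.0 < EG < 96.2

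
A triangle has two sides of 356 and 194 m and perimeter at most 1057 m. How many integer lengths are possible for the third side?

345

Triangle inequality: 162 < x < 550. Perimeter ≤ 1057 gives x ≤ 1057 − 356 − 194 = 507.
So 162 < x ≤ 507; integers 163 through 507: 345 values.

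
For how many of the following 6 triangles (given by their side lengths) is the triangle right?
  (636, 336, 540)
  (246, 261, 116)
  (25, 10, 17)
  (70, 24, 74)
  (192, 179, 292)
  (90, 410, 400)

(636,336,540): 336²+540² = 404496 = 636² → right
(246,261,116): 116²+246² = 73972 > 68121 = 261² → acute
(25,10,17): 10²+17² = 389 < 625 = 25² → obtuse
(70,24,74): 24²+70² = 5476 = 74² → right
(192,179,292): 179²+192² = 68905 < 85264 = 292² → obtuse
(90,410,400): 90²+400² = 168100 = 410² → right
3 of the 6 are right.

3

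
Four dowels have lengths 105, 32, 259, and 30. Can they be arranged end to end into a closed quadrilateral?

No

For a quadrilateral, each side must be shorter than the sum of the others.
Here the longest side is 259, but the remaining 3 sides sum to only 167.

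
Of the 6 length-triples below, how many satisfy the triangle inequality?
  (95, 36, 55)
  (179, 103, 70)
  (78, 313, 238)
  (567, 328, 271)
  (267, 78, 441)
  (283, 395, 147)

(36,55,95): 36+55 ≤ 95 → not valid
(70,103,179): 70+103 ≤ 179 → not valid
(78,238,313): 78+238 > 313 → valid
(271,328,567): 271+328 > 567 → valid
(78,267,441): 78+267 ≤ 441 → not valid
(147,283,395): 147+283 > 395 → valid
3 of the 6 triples form a triangle.

3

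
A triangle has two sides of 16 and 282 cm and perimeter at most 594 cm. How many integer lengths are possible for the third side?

30

Triangle inequality: 266 < x < 298. Perimeter ≤ 594 gives x ≤ 594 − 16 − 282 = 296.
So 266 < x ≤ 296; integers 267 through 296: 30 values.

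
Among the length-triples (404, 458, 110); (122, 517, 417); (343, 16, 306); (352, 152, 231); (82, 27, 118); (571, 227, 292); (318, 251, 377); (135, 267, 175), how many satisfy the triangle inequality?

5

(110,404,458): 110+404 > 458 → valid
(122,417,517): 122+417 > 517 → valid
(16,306,343): 16+306 ≤ 343 → not valid
(152,231,352): 152+231 > 352 → valid
(27,82,118): 27+82 ≤ 118 → not valid
(227,292,571): 227+292 ≤ 571 → not valid
(251,318,377): 251+318 > 377 → valid
(135,175,267): 135+175 > 267 → valid
5 of the 8 triples form a triangle.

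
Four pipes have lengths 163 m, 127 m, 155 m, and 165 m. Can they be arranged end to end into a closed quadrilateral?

A quadrilateral exists iff every side is shorter than the sum of the others — equivalently, the longest side is less than the sum of the rest.
Longest side 165 < 445 (sum of the remaining 3), so yes.

Yes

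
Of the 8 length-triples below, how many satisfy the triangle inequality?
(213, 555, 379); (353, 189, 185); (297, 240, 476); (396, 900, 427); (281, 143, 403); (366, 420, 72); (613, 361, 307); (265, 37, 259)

(213,379,555): 213+379 > 555 → valid
(185,189,353): 185+189 > 353 → valid
(240,297,476): 240+297 > 476 → valid
(396,427,900): 396+427 ≤ 900 → not valid
(143,281,403): 143+281 > 403 → valid
(72,366,420): 72+366 > 420 → valid
(307,361,613): 307+361 > 613 → valid
(37,259,265): 37+259 > 265 → valid
7 of the 8 triples form a triangle.

7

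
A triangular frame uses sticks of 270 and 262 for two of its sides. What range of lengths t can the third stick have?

8 < t < 532

By the triangle inequality, t must be less than 270 + 262 = 532 and greater than |270 − 262| = 8.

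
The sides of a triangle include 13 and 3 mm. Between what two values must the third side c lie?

10 < c < 16

By the triangle inequality, c must be less than 13 + 3 = 16 and greater than |13 − 3| = 10.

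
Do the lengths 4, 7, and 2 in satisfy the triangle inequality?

No

The longest side is 7, but the other two sum to only 6.
6 < 7, so the triangle inequality fails.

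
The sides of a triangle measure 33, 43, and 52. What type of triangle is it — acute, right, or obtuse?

acute

Compare the square of the longest side to the sum of squares of the other two: 33² + 43² = 2938 > 2704 = 52².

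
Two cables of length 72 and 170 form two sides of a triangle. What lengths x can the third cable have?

98 < x < 242

By the triangle inequality, x must be less than 72 + 170 = 242 and greater than |72 − 170| = 98.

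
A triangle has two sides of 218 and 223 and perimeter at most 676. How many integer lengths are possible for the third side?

Triangle inequality: 5 < x < 441. Perimeter ≤ 676 gives x ≤ 676 − 218 − 223 = 235.
So 5 < x ≤ 235; integers 6 through 235: 230 values.

230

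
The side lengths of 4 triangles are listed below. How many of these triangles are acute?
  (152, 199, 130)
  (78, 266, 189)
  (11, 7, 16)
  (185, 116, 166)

(152,199,130): 130²+152² = 40004 > 39601 = 199² → acute
(78,266,189): 78²+189² = 41805 < 70756 = 266² → obtuse
(11,7,16): 7²+11² = 170 < 256 = 16² → obtuse
(185,116,166): 116²+166² = 41012 > 34225 = 185² → acute
2 of the 4 are acute.

2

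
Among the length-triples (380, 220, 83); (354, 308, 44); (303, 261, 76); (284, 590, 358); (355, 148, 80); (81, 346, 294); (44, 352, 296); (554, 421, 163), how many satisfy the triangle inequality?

(83,220,380): 83+220 ≤ 380 → not valid
(44,308,354): 44+308 ≤ 354 → not valid
(76,261,303): 76+261 > 303 → valid
(284,358,590): 284+358 > 590 → valid
(80,148,355): 80+148 ≤ 355 → not valid
(81,294,346): 81+294 > 346 → valid
(44,296,352): 44+296 ≤ 352 → not valid
(163,421,554): 163+421 > 554 → valid
4 of the 8 triples form a triangle.

4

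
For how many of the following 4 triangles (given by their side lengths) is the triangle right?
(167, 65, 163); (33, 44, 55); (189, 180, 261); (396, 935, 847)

3

(167,65,163): 65²+163² = 30794 > 27889 = 167² → acute
(33,44,55): 33²+44² = 3025 = 55² → right
(189,180,261): 180²+189² = 68121 = 261² → right
(396,935,847): 396²+847² = 874225 = 935² → right
3 of the 4 are right.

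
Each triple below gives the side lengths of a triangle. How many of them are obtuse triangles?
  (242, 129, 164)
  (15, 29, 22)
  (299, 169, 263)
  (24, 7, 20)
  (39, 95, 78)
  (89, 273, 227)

(242,129,164): 129²+164² = 43537 < 58564 = 242² → obtuse
(15,29,22): 15²+22² = 709 < 841 = 29² → obtuse
(299,169,263): 169²+263² = 97730 > 89401 = 299² → acute
(24,7,20): 7²+20² = 449 < 576 = 24² → obtuse
(39,95,78): 39²+78² = 7605 < 9025 = 95² → obtuse
(89,273,227): 89²+227² = 59450 < 74529 = 273² → obtuse
5 of the 6 are obtuse.

5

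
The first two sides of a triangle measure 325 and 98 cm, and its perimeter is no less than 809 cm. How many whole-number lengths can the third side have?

Triangle inequality: 227 < x < 423. Perimeter ≥ 809 gives x ≥ 809 − 325 − 98 = 386.
So 386 ≤ x < 423; integers 386 through 422: 37 values.

37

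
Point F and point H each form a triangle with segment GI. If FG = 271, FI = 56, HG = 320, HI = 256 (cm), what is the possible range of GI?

From triangle FGI: |271 − 56| < GI < 271 + 56, i.e. 215 < GI < 327.
From triangle HGI: 64 < GI < 576.
Both must hold, so GI lies in the intersection.

215 < GI < 327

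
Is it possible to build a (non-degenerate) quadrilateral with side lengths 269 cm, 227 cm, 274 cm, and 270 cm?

Yes

A quadrilateral exists iff every side is shorter than the sum of the others — equivalently, the longest side is less than the sum of the rest.
Longest side 274 < 766 (sum of the remaining 3), so yes.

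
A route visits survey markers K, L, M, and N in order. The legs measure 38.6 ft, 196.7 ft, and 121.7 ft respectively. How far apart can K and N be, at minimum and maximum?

The maximum is all hops collinear in one direction: 38.6 + 196.7 + 121.7 = 357.0.
The longest hop is 196.7; the others sum to 160.3. Folding the others back against it leaves at least 196.7 − 160.3 = 36.4.

36.4 ≤ KN ≤ 357.0 ft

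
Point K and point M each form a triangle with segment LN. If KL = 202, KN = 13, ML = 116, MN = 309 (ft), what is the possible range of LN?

From triangle KLN: |202 − 13| < LN < 202 + 13, i.e. 189 < LN < 215.
From triangle MLN: 193 < LN < 425.
Both must hold, so LN lies in the intersection.

193 < LN < 215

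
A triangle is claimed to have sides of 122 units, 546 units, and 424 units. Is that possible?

The two shorter sides sum to 546, exactly equal to the longest side 546.
That gives only a degenerate (flat) triangle — the inequality must be strict.

No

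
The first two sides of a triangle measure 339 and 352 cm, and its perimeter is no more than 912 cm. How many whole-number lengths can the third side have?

208

Triangle inequality: 13 < x < 691. Perimeter ≤ 912 gives x ≤ 912 − 339 − 352 = 221.
So 13 < x ≤ 221; integers 14 through 221: 208 values.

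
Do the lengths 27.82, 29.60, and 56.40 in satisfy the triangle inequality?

The longest side is 56.40, and the other two sum to 57.42.
Since 57.42 > 56.40, the triangle inequality holds.

Yes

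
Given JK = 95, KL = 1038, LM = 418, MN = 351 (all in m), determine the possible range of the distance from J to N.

174 ≤ JN ≤ 1902 m

The maximum is all hops collinear in one direction: 95 + 1038 + 418 + 351 = 1902.
The longest hop is 1038; the others sum to 864. Folding the others back against it leaves at least 1038 − 864 = 174.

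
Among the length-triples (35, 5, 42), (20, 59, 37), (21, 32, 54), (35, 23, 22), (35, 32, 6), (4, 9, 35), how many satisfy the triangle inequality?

(5,35,42): 5+35 ≤ 42 → not valid
(20,37,59): 20+37 ≤ 59 → not valid
(21,32,54): 21+32 ≤ 54 → not valid
(22,23,35): 22+23 > 35 → valid
(6,32,35): 6+32 > 35 → valid
(4,9,35): 4+9 ≤ 35 → not valid
2 of the 6 triples form a triangle.

2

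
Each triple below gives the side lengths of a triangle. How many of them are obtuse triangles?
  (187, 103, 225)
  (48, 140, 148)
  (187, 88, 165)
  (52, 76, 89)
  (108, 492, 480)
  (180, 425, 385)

(187,103,225): 103²+187² = 45578 < 50625 = 225² → obtuse
(48,140,148): 48²+140² = 21904 = 148² → right
(187,88,165): 88²+165² = 34969 = 187² → right
(52,76,89): 52²+76² = 8480 > 7921 = 89² → acute
(108,492,480): 108²+480² = 242064 = 492² → right
(180,425,385): 180²+385² = 180625 = 425² → right
1 of the 6 is obtuse.

1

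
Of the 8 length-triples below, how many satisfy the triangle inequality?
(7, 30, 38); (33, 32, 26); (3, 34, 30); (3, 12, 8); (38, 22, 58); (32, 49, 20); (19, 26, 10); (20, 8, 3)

4

(7,30,38): 7+30 ≤ 38 → not valid
(26,32,33): 26+32 > 33 → valid
(3,30,34): 3+30 ≤ 34 → not valid
(3,8,12): 3+8 ≤ 12 → not valid
(22,38,58): 22+38 > 58 → valid
(20,32,49): 20+32 > 49 → valid
(10,19,26): 10+19 > 26 → valid
(3,8,20): 3+8 ≤ 20 → not valid
4 of the 8 triples form a triangle.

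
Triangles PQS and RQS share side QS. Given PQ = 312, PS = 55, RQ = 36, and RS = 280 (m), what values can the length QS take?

From triangle PQS: |312 − 55| < QS < 312 + 55, i.e. 257 < QS < 367.
From triangle RQS: 244 < QS < 316.
Both must hold, so QS lies in the intersection.

257 < QS < 316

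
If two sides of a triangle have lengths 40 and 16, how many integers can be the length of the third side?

31

The third side lies in the open interval (24, 56).
Integers from 25 to 55 inclusive: 55 − 25 + 1 = 31.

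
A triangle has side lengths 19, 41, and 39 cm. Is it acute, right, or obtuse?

Compare the square of the longest side to the sum of squares of the other two: 19² + 39² = 1882 > 1681 = 41².

acute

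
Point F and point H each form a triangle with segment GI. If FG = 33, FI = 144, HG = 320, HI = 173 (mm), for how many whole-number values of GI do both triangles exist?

From triangle FGI: 111 < GI < 177.
From triangle HGI: 147 < GI < 493.
Intersection: 147 < GI < 177, so integers 148 through 176: 29 values.

29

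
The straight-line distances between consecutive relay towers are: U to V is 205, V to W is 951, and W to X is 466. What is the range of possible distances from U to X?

The maximum is all hops collinear in one direction: 205 + 951 + 466 = 1622.
The longest hop is 951; the others sum to 671. Folding the others back against it leaves at least 951 − 671 = 280.

280 ≤ UX ≤ 1622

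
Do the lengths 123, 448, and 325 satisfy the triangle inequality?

The two shorter sides sum to 448, exactly equal to the longest side 448.
That gives only a degenerate (flat) triangle — the inequality must be strict.

No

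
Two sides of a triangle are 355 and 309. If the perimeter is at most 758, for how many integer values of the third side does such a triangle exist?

Triangle inequality: 46 < x < 664. Perimeter ≤ 758 gives x ≤ 758 − 355 − 309 = 94.
So 46 < x ≤ 94; integers 47 through 94: 48 values.

48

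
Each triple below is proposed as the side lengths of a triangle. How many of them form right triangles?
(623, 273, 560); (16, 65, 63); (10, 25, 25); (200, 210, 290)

(623,273,560): 273²+560² = 388129 = 623² → right
(16,65,63): 16²+63² = 4225 = 65² → right
(10,25,25): 10²+25² = 725 > 625 = 25² → acute
(200,210,290): 200²+210² = 84100 = 290² → right
3 of the 4 are right.

3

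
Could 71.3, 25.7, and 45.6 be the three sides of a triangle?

No

The two shorter sides sum to 71.3, exactly equal to the longest side 71.3.
That gives only a degenerate (flat) triangle — the inequality must be strict.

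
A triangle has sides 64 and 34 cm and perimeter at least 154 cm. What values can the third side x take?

Triangle inequality alone gives 30 < x < 98.
The perimeter condition gives x ≥ 154 − 64 − 34 = 56.
Intersecting the two: 56 ≤ x < 98.

56 ≤ x < 98 cm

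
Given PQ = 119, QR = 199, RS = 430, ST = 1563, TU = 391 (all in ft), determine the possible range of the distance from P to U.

The maximum is all hops collinear in one direction: 119 + 199 + 430 + 1563 + 391 = 2702.
The longest hop is 1563; the others sum to 1139. Folding the others back against it leaves at least 1563 − 1139 = 424.

424 ≤ PU ≤ 2702 ft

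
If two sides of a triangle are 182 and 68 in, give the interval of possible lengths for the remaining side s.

By the triangle inequality, s must be less than 182 + 68 = 250 and greater than |182 − 68| = 114.

114 < s < 250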